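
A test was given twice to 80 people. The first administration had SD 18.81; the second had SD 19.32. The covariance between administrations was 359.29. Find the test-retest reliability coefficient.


r = cov(X,Y) / (SD_X * SD_Y)
r = 359.29 / (18.81 * 19.32)
r = 359.29 / 363.4092
r = 0.9887

0.9887


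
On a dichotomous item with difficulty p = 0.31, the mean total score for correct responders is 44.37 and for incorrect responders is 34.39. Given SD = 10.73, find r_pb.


q = 1 - p = 0.69
rpb = ((M1 - M0) / SD) * sqrt(p * q)
rpb = ((44.37 - 34.39) / 10.73) * sqrt(0.31 * 0.69)
rpb = 0.4302

0.4302


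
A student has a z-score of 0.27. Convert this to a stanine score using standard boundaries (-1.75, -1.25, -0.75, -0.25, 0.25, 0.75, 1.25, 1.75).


Stanine boundaries: [-1.75, -1.25, -0.75, -0.25, 0.25, 0.75, 1.25, 1.75]
z = 0.27
Check each boundary:
  z >= -1.75 -> could be stanine 2
  z >= -1.25 -> could be stanine 3
  z >= -0.75 -> could be stanine 4
  z >= -0.25 -> could be stanine 5
  z >= 0.25 -> could be stanine 6
  z < 0.75
  z < 1.25
  z < 1.75
Highest qualifying boundary gives stanine = 6

6


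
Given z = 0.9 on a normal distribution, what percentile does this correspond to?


CDF(z) = 0.5 * (1 + erf(z/sqrt(2)))
erf(0.6364) = 0.6319
CDF = 0.8159
Percentile rank = 0.8159 * 100 = 81.59

81.59


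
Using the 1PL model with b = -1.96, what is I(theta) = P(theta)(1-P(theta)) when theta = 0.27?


P = 1/(1+exp(-(0.27--1.96))) = 0.9029
I = P*(1-P) = 0.9029 * 0.0971
I = 0.0877

0.0877


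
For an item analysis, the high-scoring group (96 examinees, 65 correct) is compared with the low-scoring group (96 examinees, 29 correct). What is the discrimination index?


p_upper = 65/96 = 0.6771
p_lower = 29/96 = 0.3021
D = 0.6771 - 0.3021 = 0.375

0.375


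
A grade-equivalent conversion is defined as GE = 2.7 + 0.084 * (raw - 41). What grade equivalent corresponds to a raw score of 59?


raw - median = 59 - 41 = 18
slope * diff = 0.084 * 18 = 1.512
GE = 2.7 + 1.512
GE = 4.212

4.212


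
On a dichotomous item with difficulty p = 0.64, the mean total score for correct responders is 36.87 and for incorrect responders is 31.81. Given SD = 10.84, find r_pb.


q = 1 - p = 0.36
rpb = ((M1 - M0) / SD) * sqrt(p * q)
rpb = ((36.87 - 31.81) / 10.84) * sqrt(0.64 * 0.36)
rpb = 0.2241

0.2241


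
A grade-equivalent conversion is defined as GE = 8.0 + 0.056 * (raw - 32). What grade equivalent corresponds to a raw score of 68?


raw - median = 68 - 32 = 36
slope * diff = 0.056 * 36 = 2.016
GE = 8.0 + 2.016
GE = 10.016

10.016


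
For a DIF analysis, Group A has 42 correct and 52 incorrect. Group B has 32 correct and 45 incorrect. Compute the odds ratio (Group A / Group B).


Odds_A = 42/52 = 0.8077
Odds_B = 32/45 = 0.7111
OR = Odds_A / Odds_B = 0.8077 / 0.7111
Exactly, OR = (42 * 45) / (52 * 32) = 1890 / 1664
OR = 1.1358

1.1358


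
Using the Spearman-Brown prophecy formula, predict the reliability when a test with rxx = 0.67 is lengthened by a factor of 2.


r_new = (n * rxx) / (1 + (n-1) * rxx)
r_new = (2 * 0.67) / (1 + 1 * 0.67)
r_new = 1.34 / 1.67
r_new = 0.8024

0.8024


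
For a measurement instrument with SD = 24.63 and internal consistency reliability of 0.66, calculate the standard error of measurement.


SEM = SD * sqrt(1 - rxx)
SEM = 24.63 * sqrt(1 - 0.66)
SEM = 24.63 * sqrt(0.34) = 24.63 * 0.583095
SEM = 14.3616

14.3616


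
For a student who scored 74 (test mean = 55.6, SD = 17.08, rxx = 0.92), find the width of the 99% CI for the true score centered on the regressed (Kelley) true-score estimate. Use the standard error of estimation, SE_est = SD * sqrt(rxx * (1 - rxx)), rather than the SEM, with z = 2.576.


True score estimate = 0.92*74 + 0.08*55.6 = 72.528
SE_est = SD * sqrt(rxx * (1 - rxx)) = 17.08 * sqrt(0.92 * 0.08) = 17.08 * sqrt(0.0736) = 4.633688
CI = T_est +/- z * SE_est, so width = 2 * z * SE_est = 2 * 2.576 * 4.633688
Width = 23.8728

23.8728


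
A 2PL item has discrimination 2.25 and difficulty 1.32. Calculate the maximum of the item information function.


For 2PL, max info at theta = b = 1.32
I_max = a^2 / 4 = 2.25^2 / 4
= 5.0625 / 4
I_max = 1.2656

1.2656


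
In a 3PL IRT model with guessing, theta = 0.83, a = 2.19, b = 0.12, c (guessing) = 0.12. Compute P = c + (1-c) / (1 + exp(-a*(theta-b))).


logit = 2.19*(0.83 - 0.12) = 1.5549
P* = 1/(1 + exp(-1.5549)) = 0.8256
P = 0.12 + (1 - 0.12) * 0.8256
P = 0.8465

0.8465


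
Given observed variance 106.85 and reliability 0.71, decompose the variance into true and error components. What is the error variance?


var_true = rxx * var_obs = 0.71 * 106.85 = 75.8635
var_error = var_obs - var_true
var_error = 106.85 - 75.8635
var_error = 30.9865

30.9865


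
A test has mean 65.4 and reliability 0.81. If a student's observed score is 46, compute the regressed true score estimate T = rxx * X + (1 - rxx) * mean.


T_est = rxx * X + (1 - rxx) * mean
T_est = 0.81 * 46 + 0.19 * 65.4
T_est = 37.26 + 12.426
T_est = 49.686

49.686


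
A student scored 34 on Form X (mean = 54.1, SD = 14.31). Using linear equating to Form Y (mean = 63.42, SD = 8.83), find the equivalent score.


slope = SD_Y / SD_X = 8.83 / 14.31 ~ 0.6171
intercept = mean_Y - slope * mean_X = 63.42 - (8.83 / 14.31) * 54.1 ~ 30.0375
Y = slope * X + intercept. To avoid rounding drift from the rounded slope/intercept, evaluate the equivalent form Y = mean_Y + SD_Y * (X - mean_X) / SD_X at full precision:
Y = 63.42 + 8.83 * (34 - 54.1) / 14.31
Y = 63.42 - 8.83 * 20.1 / 14.31
Y = 63.42 - 177.483 / 14.31
Y = 63.42 - 12.4027
Y = 51.0173

51.0173


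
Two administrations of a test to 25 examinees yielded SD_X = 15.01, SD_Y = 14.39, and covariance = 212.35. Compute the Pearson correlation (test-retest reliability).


r = cov(X,Y) / (SD_X * SD_Y)
r = 212.35 / (15.01 * 14.39)
r = 212.35 / 215.9939
r = 0.9831

0.9831


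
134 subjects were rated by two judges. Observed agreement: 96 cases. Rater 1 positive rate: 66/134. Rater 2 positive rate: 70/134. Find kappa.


P_o = 96/134 = 0.716418
P_e = (66*70 + 68*64) / 17956 = 0.499666
kappa = (P_o - P_e) / (1 - P_e)
kappa = (0.716418 - 0.499666) / (1 - 0.499666)
kappa = 0.4332

0.4332


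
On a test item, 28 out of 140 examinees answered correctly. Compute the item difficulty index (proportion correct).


Item difficulty p = number correct / total examinees
p = 28 / 140
p = 0.2

0.2


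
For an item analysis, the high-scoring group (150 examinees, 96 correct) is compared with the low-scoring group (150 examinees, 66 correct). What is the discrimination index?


p_upper = 96/150 = 0.64
p_lower = 66/150 = 0.44
D = 0.64 - 0.44 = 0.2

0.2


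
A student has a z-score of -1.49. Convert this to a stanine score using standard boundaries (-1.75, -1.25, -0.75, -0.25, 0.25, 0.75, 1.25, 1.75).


Stanine boundaries: [-1.75, -1.25, -0.75, -0.25, 0.25, 0.75, 1.25, 1.75]
z = -1.49
Check each boundary:
  z >= -1.75 -> could be stanine 2
  z < -1.25
  z < -0.75
  z < -0.25
  z < 0.25
  z < 0.75
  z < 1.25
  z < 1.75
Highest qualifying boundary gives stanine = 2

2


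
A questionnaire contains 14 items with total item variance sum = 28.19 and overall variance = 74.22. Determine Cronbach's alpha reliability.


alpha = (k/(k-1)) * (1 - sum(si^2)/s_total^2)
= (14/13) * (1 - 28.19/74.22)
alpha = 0.6679

0.6679


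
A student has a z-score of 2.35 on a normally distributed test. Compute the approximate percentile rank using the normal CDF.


CDF(z) = 0.5 * (1 + erf(z/sqrt(2)))
erf(1.6617) = 0.9812
CDF = 0.9906
Percentile rank = 0.9906 * 100 = 99.06

99.06


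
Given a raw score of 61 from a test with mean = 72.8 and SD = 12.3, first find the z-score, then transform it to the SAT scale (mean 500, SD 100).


z = (X - mean) / SD = (61 - 72.8) / 12.3
z = -11.8 / 12.3
z = -0.9593
SAT-scale = SAT = 500 + 100z
Carry z at full precision (z = -11.8 / 12.3) into the conversion:
SAT-scale = 500 + 100 * (-11.8 / 12.3) = 500 + -1180 / 12.3
SAT-scale = 500 + -95.935
SAT-scale = 404.065

404.065


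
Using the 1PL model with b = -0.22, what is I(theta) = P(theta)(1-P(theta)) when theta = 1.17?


P = 1/(1+exp(-(1.17--0.22))) = 0.8006
I = P*(1-P) = 0.8006 * 0.1994
I = 0.1596

0.1596


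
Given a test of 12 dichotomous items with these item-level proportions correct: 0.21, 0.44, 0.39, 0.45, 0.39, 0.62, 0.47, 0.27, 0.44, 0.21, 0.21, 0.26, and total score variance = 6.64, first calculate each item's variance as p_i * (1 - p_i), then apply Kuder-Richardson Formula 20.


For each item, compute p_i * q_i:
  Item 1: 0.21 * 0.79 = 0.1659
  Item 2: 0.44 * 0.56 = 0.2464
  Item 3: 0.39 * 0.61 = 0.2379
  Item 4: 0.45 * 0.55 = 0.2475
  Item 5: 0.39 * 0.61 = 0.2379
  Item 6: 0.62 * 0.38 = 0.2356
  Item 7: 0.47 * 0.53 = 0.2491
  Item 8: 0.27 * 0.73 = 0.1971
  Item 9: 0.44 * 0.56 = 0.2464
  Item 10: 0.21 * 0.79 = 0.1659
  Item 11: 0.21 * 0.79 = 0.1659
  Item 12: 0.26 * 0.74 = 0.1924
Sum(p_i * q_i) = 0.1659 + 0.2464 + 0.2379 + 0.2475 + 0.2379 + 0.2356 + 0.2491 + 0.1971 + 0.2464 + 0.1659 + 0.1659 + 0.1924 = 2.588
KR-20 = (k/(k-1)) * (1 - Sum(p_i*q_i) / Var_total)
= (12/11) * (1 - 2.588/6.64)
= 1.0909 * 0.6102
KR-20 = 0.6657

0.6657


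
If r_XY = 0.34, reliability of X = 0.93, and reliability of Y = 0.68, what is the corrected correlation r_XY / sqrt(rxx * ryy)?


r_corrected = rxy / sqrt(rxx * ryy)
= 0.34 / sqrt(0.93 * 0.68)
= 0.34 / sqrt(0.6324)
= 0.34 / 0.795236
r_corrected = 0.4275

0.4275


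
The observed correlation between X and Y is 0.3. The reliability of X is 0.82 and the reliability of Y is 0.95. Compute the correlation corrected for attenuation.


r_corrected = rxy / sqrt(rxx * ryy)
= 0.3 / sqrt(0.82 * 0.95)
= 0.3 / sqrt(0.779)
= 0.3 / 0.88261
r_corrected = 0.3399

0.3399


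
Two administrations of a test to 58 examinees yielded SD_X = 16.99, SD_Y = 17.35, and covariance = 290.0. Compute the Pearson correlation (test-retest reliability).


r = cov(X,Y) / (SD_X * SD_Y)
r = 290.0 / (16.99 * 17.35)
r = 290.0 / 294.7765
r = 0.9838

0.9838


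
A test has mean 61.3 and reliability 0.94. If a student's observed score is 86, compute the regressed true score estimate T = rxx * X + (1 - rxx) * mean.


T_est = rxx * X + (1 - rxx) * mean
T_est = 0.94 * 86 + 0.06 * 61.3
T_est = 80.84 + 3.678
T_est = 84.518

84.518


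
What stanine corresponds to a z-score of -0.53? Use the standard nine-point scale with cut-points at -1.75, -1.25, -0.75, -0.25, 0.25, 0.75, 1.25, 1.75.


Stanine boundaries: [-1.75, -1.25, -0.75, -0.25, 0.25, 0.75, 1.25, 1.75]
z = -0.53
Check each boundary:
  z >= -1.75 -> could be stanine 2
  z >= -1.25 -> could be stanine 3
  z >= -0.75 -> could be stanine 4
  z < -0.25
  z < 0.25
  z < 0.75
  z < 1.25
  z < 1.75
Highest qualifying boundary gives stanine = 4

4


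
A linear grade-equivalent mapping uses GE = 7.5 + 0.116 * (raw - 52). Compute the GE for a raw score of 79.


raw - median = 79 - 52 = 27
slope * diff = 0.116 * 27 = 3.132
GE = 7.5 + 3.132
GE = 10.632

10.632


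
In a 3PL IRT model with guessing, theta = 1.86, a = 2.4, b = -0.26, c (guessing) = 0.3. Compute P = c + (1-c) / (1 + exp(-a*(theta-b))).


logit = 2.4*(1.86 - -0.26) = 5.088
P* = 1/(1 + exp(-5.088)) = 0.9939
P = 0.3 + (1 - 0.3) * 0.9939
P = 0.9957

0.9957


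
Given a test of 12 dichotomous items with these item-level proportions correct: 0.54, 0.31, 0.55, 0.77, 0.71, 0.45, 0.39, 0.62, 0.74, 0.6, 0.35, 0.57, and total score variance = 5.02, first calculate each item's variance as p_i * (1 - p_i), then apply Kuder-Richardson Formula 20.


For each item, compute p_i * q_i:
  Item 1: 0.54 * 0.46 = 0.2484
  Item 2: 0.31 * 0.69 = 0.2139
  Item 3: 0.55 * 0.45 = 0.2475
  Item 4: 0.77 * 0.23 = 0.1771
  Item 5: 0.71 * 0.29 = 0.2059
  Item 6: 0.45 * 0.55 = 0.2475
  Item 7: 0.39 * 0.61 = 0.2379
  Item 8: 0.62 * 0.38 = 0.2356
  Item 9: 0.74 * 0.26 = 0.1924
  Item 10: 0.6 * 0.4 = 0.24
  Item 11: 0.35 * 0.65 = 0.2275
  Item 12: 0.57 * 0.43 = 0.2451
Sum(p_i * q_i) = 0.2484 + 0.2139 + 0.2475 + 0.1771 + 0.2059 + 0.2475 + 0.2379 + 0.2356 + 0.1924 + 0.24 + 0.2275 + 0.2451 = 2.7188
KR-20 = (k/(k-1)) * (1 - Sum(p_i*q_i) / Var_total)
= (12/11) * (1 - 2.7188/5.02)
= 1.0909 * 0.4584
KR-20 = 0.5001

0.5001


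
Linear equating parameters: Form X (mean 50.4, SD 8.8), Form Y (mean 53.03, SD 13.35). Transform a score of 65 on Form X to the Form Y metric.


slope = SD_Y / SD_X = 13.35 / 8.8 ~ 1.517
intercept = mean_Y - slope * mean_X = 53.03 - (13.35 / 8.8) * 50.4 ~ -23.4291
Y = slope * X + intercept. To avoid rounding drift from the rounded slope/intercept, evaluate the equivalent form Y = mean_Y + SD_Y * (X - mean_X) / SD_X at full precision:
Y = 53.03 + 13.35 * (65 - 50.4) / 8.8
Y = 53.03 + 13.35 * 14.6 / 8.8
Y = 53.03 + 194.91 / 8.8
Y = 53.03 + 22.1489
Y = 75.1789

75.1789


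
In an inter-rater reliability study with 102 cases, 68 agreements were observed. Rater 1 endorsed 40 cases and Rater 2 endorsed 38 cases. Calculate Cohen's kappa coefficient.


P_o = 68/102 = 0.666667
P_e = (40*38 + 62*64) / 10404 = 0.527489
kappa = (P_o - P_e) / (1 - P_e)
kappa = (0.666667 - 0.527489) / (1 - 0.527489)
kappa = 0.2945

0.2945


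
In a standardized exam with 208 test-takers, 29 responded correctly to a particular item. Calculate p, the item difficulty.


Item difficulty p = number correct / total examinees
p = 29 / 208
p = 0.1394

0.1394


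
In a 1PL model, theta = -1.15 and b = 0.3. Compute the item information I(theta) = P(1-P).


P = 1/(1+exp(-(-1.15-0.3))) = 0.19
I = P*(1-P) = 0.19 * 0.81
I = 0.1539

0.1539


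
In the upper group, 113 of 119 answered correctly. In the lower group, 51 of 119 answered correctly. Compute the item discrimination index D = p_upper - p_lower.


p_upper = 113/119 = 0.9496
p_lower = 51/119 = 0.4286
D = 0.9496 - 0.4286 = 0.521

0.521


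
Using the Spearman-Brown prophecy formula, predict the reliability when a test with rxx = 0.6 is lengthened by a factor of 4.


r_new = (n * rxx) / (1 + (n-1) * rxx)
r_new = (4 * 0.6) / (1 + 3 * 0.6)
r_new = 2.4 / 2.8
r_new = 0.8571

0.8571


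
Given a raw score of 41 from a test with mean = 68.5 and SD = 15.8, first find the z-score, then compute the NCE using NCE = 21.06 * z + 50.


z = (X - mean) / SD = (41 - 68.5) / 15.8
z = -27.5 / 15.8
z = -1.7405
NCE = NCE = 21.06z + 50
Carry z at full precision (z = -27.5 / 15.8) into the conversion:
NCE = 21.06 * (-27.5 / 15.8) + 50 = -579.15 / 15.8 + 50
NCE = -36.6551 + 50
NCE = 13.3449

13.3449


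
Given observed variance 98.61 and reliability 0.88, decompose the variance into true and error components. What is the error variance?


var_true = rxx * var_obs = 0.88 * 98.61 = 86.7768
var_error = var_obs - var_true
var_error = 98.61 - 86.7768
var_error = 11.8332

11.8332


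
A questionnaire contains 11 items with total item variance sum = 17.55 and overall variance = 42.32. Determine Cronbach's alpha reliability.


alpha = (k/(k-1)) * (1 - sum(si^2)/s_total^2)
= (11/10) * (1 - 17.55/42.32)
alpha = 0.6438

0.6438


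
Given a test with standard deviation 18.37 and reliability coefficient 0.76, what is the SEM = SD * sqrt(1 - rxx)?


SEM = SD * sqrt(1 - rxx)
SEM = 18.37 * sqrt(1 - 0.76)
SEM = 18.37 * sqrt(0.24) = 18.37 * 0.489898
SEM = 8.9994

8.9994


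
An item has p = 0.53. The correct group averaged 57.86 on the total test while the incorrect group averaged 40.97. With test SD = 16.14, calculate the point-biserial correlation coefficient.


q = 1 - p = 0.47
rpb = ((M1 - M0) / SD) * sqrt(p * q)
rpb = ((57.86 - 40.97) / 16.14) * sqrt(0.53 * 0.47)
rpb = 0.5223

0.5223


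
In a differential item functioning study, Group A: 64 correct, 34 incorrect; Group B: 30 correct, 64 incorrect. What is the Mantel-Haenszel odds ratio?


Odds_A = 64/34 = 1.8824
Odds_B = 30/64 = 0.4688
OR = Odds_A / Odds_B = 1.8824 / 0.4688
Exactly, OR = (64 * 64) / (34 * 30) = 4096 / 1020
OR = 4.0157

4.0157


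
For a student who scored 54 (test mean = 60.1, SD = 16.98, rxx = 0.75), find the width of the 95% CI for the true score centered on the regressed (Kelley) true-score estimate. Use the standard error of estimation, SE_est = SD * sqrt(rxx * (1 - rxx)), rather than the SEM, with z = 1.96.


True score estimate = 0.75*54 + 0.25*60.1 = 55.525
SE_est = SD * sqrt(rxx * (1 - rxx)) = 16.98 * sqrt(0.75 * 0.25) = 16.98 * sqrt(0.1875) = 7.352556
CI = T_est +/- z * SE_est, so width = 2 * z * SE_est = 2 * 1.96 * 7.352556
Width = 28.822

28.822


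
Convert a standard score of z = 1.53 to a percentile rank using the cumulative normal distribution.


CDF(z) = 0.5 * (1 + erf(z/sqrt(2)))
erf(1.0819) = 0.874
CDF = 0.937
Percentile rank = 0.937 * 100 = 93.7

93.7


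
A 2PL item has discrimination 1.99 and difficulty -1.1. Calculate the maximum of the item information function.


For 2PL, max info at theta = b = -1.1
I_max = a^2 / 4 = 1.99^2 / 4
= 3.9601 / 4
I_max = 0.99

0.99


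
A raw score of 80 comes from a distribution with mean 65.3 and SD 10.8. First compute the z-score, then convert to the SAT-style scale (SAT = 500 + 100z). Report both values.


z = (X - mean) / SD = (80 - 65.3) / 10.8
z = 14.7 / 10.8
z = 1.3611
SAT-scale = SAT = 500 + 100z
Carry z at full precision (z = 14.7 / 10.8) into the conversion:
SAT-scale = 500 + 100 * (14.7 / 10.8) = 500 + 1470 / 10.8
SAT-scale = 500 + 136.1111
SAT-scale = 636.1111

636.1111


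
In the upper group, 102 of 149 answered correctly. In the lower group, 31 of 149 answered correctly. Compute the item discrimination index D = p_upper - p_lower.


p_upper = 102/149 = 0.6846
p_lower = 31/149 = 0.2081
D = 0.6846 - 0.2081 = 0.4765

0.4765


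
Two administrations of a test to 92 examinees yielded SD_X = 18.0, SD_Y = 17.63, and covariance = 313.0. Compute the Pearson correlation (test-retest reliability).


r = cov(X,Y) / (SD_X * SD_Y)
r = 313.0 / (18.0 * 17.63)
r = 313.0 / 317.34
r = 0.9863

0.9863


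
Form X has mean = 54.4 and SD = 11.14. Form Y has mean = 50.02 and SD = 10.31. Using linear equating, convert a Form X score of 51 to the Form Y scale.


slope = SD_Y / SD_X = 10.31 / 11.14 ~ 0.9255
intercept = mean_Y - slope * mean_X = 50.02 - (10.31 / 11.14) * 54.4 ~ -0.3269
Y = slope * X + intercept. To avoid rounding drift from the rounded slope/intercept, evaluate the equivalent form Y = mean_Y + SD_Y * (X - mean_X) / SD_X at full precision:
Y = 50.02 + 10.31 * (51 - 54.4) / 11.14
Y = 50.02 - 10.31 * 3.4 / 11.14
Y = 50.02 - 35.054 / 11.14
Y = 50.02 - 3.1467
Y = 46.8733

46.8733


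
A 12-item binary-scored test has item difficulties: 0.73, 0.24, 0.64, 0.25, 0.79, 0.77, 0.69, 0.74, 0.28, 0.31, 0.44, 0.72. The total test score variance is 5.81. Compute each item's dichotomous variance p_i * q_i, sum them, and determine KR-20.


For each item, compute p_i * q_i:
  Item 1: 0.73 * 0.27 = 0.1971
  Item 2: 0.24 * 0.76 = 0.1824
  Item 3: 0.64 * 0.36 = 0.2304
  Item 4: 0.25 * 0.75 = 0.1875
  Item 5: 0.79 * 0.21 = 0.1659
  Item 6: 0.77 * 0.23 = 0.1771
  Item 7: 0.69 * 0.31 = 0.2139
  Item 8: 0.74 * 0.26 = 0.1924
  Item 9: 0.28 * 0.72 = 0.2016
  Item 10: 0.31 * 0.69 = 0.2139
  Item 11: 0.44 * 0.56 = 0.2464
  Item 12: 0.72 * 0.28 = 0.2016
Sum(p_i * q_i) = 0.1971 + 0.1824 + 0.2304 + 0.1875 + 0.1659 + 0.1771 + 0.2139 + 0.1924 + 0.2016 + 0.2139 + 0.2464 + 0.2016 = 2.4102
KR-20 = (k/(k-1)) * (1 - Sum(p_i*q_i) / Var_total)
= (12/11) * (1 - 2.4102/5.81)
= 1.0909 * 0.5852
KR-20 = 0.6384

0.6384


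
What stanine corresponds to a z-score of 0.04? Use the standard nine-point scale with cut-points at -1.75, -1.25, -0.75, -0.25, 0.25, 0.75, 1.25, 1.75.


Stanine boundaries: [-1.75, -1.25, -0.75, -0.25, 0.25, 0.75, 1.25, 1.75]
z = 0.04
Check each boundary:
  z >= -1.75 -> could be stanine 2
  z >= -1.25 -> could be stanine 3
  z >= -0.75 -> could be stanine 4
  z >= -0.25 -> could be stanine 5
  z < 0.25
  z < 0.75
  z < 1.25
  z < 1.75
Highest qualifying boundary gives stanine = 5

5


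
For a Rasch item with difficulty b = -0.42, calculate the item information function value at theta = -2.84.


P = 1/(1+exp(-(-2.84--0.42))) = 0.0817
I = P*(1-P) = 0.0817 * 0.9183
I = 0.075

0.075


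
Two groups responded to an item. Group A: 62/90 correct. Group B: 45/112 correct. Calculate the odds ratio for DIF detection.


Odds_A = 62/28 = 2.2143
Odds_B = 45/67 = 0.6716
OR = Odds_A / Odds_B = 2.2143 / 0.6716
Exactly, OR = (62 * 67) / (28 * 45) = 4154 / 1260
OR = 3.2968

3.2968


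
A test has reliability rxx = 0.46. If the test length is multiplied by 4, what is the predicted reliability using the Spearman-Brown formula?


r_new = (n * rxx) / (1 + (n-1) * rxx)
r_new = (4 * 0.46) / (1 + 3 * 0.46)
r_new = 1.84 / 2.38
r_new = 0.7731

0.7731


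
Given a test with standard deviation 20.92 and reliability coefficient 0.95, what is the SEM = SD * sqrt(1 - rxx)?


SEM = SD * sqrt(1 - rxx)
SEM = 20.92 * sqrt(1 - 0.95)
SEM = 20.92 * sqrt(0.05) = 20.92 * 0.223607
SEM = 4.6779

4.6779


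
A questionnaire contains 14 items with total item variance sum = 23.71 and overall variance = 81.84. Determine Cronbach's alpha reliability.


alpha = (k/(k-1)) * (1 - sum(si^2)/s_total^2)
= (14/13) * (1 - 23.71/81.84)
alpha = 0.7649

0.7649


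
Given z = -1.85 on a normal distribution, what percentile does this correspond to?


CDF(z) = 0.5 * (1 + erf(z/sqrt(2)))
erf(-1.3081) = -0.9357
CDF = 0.0322
Percentile rank = 0.0322 * 100 = 3.22

3.22


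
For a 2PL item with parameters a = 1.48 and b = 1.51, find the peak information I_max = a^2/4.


For 2PL, max info at theta = b = 1.51
I_max = a^2 / 4 = 1.48^2 / 4
= 2.1904 / 4
I_max = 0.5476

0.5476


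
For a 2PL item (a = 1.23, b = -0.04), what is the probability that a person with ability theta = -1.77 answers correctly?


a*(theta - b) = 1.23 * (-1.77 - -0.04) = -2.1279
exp(--2.1279) = 8.3972
P = 1 / (1 + 8.3972)
P = 0.1064

0.1064


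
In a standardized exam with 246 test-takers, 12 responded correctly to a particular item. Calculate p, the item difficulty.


Item difficulty p = number correct / total examinees
p = 12 / 246
p = 0.0488

0.0488


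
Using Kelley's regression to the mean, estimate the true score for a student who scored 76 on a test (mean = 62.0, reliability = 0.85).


T_est = rxx * X + (1 - rxx) * mean
T_est = 0.85 * 76 + 0.15 * 62.0
T_est = 64.6 + 9.3
T_est = 73.9

73.9


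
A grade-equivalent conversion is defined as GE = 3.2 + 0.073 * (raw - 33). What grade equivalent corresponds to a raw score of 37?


raw - median = 37 - 33 = 4
slope * diff = 0.073 * 4 = 0.292
GE = 3.2 + 0.292
GE = 3.492

3.492


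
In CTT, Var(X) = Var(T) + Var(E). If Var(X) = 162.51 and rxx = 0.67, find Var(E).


var_true = rxx * var_obs = 0.67 * 162.51 = 108.8817
var_error = var_obs - var_true
var_error = 162.51 - 108.8817
var_error = 53.6283

53.6283


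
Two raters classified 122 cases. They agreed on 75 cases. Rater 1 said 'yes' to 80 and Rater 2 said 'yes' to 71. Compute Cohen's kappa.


P_o = 75/122 = 0.614754
P_e = (80*71 + 42*51) / 14884 = 0.525531
kappa = (P_o - P_e) / (1 - P_e)
kappa = (0.614754 - 0.525531) / (1 - 0.525531)
kappa = 0.188

0.188


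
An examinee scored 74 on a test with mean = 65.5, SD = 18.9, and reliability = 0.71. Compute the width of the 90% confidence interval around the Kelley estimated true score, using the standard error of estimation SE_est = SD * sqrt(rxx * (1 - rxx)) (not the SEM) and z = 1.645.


True score estimate = 0.71*74 + 0.29*65.5 = 71.535
SE_est = SD * sqrt(rxx * (1 - rxx)) = 18.9 * sqrt(0.71 * 0.29) = 18.9 * sqrt(0.2059) = 8.576103
CI = T_est +/- z * SE_est, so width = 2 * z * SE_est = 2 * 1.645 * 8.576103
Width = 28.2154

28.2154


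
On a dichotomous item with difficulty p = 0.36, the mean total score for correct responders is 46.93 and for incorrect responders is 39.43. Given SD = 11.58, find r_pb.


q = 1 - p = 0.64
rpb = ((M1 - M0) / SD) * sqrt(p * q)
rpb = ((46.93 - 39.43) / 11.58) * sqrt(0.36 * 0.64)
rpb = 0.3109

0.3109


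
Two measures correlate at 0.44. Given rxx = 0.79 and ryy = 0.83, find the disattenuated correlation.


r_corrected = rxy / sqrt(rxx * ryy)
= 0.44 / sqrt(0.79 * 0.83)
= 0.44 / sqrt(0.6557)
= 0.44 / 0.809753
r_corrected = 0.5434

0.5434


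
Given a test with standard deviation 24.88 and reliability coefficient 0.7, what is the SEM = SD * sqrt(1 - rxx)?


SEM = SD * sqrt(1 - rxx)
SEM = 24.88 * sqrt(1 - 0.7)
SEM = 24.88 * sqrt(0.3) = 24.88 * 0.547723
SEM = 13.6273

13.6273


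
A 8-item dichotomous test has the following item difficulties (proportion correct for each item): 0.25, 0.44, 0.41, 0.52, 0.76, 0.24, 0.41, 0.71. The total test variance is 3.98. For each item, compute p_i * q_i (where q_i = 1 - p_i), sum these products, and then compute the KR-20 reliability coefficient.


For each item, compute p_i * q_i:
  Item 1: 0.25 * 0.75 = 0.1875
  Item 2: 0.44 * 0.56 = 0.2464
  Item 3: 0.41 * 0.59 = 0.2419
  Item 4: 0.52 * 0.48 = 0.2496
  Item 5: 0.76 * 0.24 = 0.1824
  Item 6: 0.24 * 0.76 = 0.1824
  Item 7: 0.41 * 0.59 = 0.2419
  Item 8: 0.71 * 0.29 = 0.2059
Sum(p_i * q_i) = 0.1875 + 0.2464 + 0.2419 + 0.2496 + 0.1824 + 0.1824 + 0.2419 + 0.2059 = 1.738
KR-20 = (k/(k-1)) * (1 - Sum(p_i*q_i) / Var_total)
= (8/7) * (1 - 1.738/3.98)
= 1.1429 * 0.5633
KR-20 = 0.6438

0.6438


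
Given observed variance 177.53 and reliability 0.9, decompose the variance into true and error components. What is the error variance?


var_true = rxx * var_obs = 0.9 * 177.53 = 159.777
var_error = var_obs - var_true
var_error = 177.53 - 159.777
var_error = 17.753

17.753


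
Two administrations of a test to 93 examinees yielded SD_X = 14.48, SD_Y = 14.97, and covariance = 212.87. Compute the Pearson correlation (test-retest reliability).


r = cov(X,Y) / (SD_X * SD_Y)
r = 212.87 / (14.48 * 14.97)
r = 212.87 / 216.7656
r = 0.982

0.982


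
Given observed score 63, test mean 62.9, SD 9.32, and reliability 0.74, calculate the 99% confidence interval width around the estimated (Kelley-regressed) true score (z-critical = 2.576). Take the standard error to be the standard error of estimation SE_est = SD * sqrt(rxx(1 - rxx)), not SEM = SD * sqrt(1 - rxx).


True score estimate = 0.74*63 + 0.26*62.9 = 62.974
SE_est = SD * sqrt(rxx * (1 - rxx)) = 9.32 * sqrt(0.74 * 0.26) = 9.32 * sqrt(0.1924) = 4.088071
CI = T_est +/- z * SE_est, so width = 2 * z * SE_est = 2 * 2.576 * 4.088071
Width = 21.0617

21.0617


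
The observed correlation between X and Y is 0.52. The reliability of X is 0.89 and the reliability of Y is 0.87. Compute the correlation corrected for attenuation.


r_corrected = rxy / sqrt(rxx * ryy)
= 0.52 / sqrt(0.89 * 0.87)
= 0.52 / sqrt(0.7743)
= 0.52 / 0.879943
r_corrected = 0.5909

0.5909


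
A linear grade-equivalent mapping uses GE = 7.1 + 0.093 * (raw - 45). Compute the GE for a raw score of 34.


raw - median = 34 - 45 = -11
slope * diff = 0.093 * -11 = -1.023
GE = 7.1 + -1.023
GE = 6.077

6.077


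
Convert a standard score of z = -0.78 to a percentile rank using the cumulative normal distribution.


CDF(z) = 0.5 * (1 + erf(z/sqrt(2)))
erf(-0.5515) = -0.5646
CDF = 0.2177
Percentile rank = 0.2177 * 100 = 21.77

21.77


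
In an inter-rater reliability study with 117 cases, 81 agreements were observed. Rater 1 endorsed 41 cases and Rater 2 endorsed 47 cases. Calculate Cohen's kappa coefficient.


P_o = 81/117 = 0.692308
P_e = (41*47 + 76*70) / 13689 = 0.529403
kappa = (P_o - P_e) / (1 - P_e)
kappa = (0.692308 - 0.529403) / (1 - 0.529403)
kappa = 0.3462

0.3462


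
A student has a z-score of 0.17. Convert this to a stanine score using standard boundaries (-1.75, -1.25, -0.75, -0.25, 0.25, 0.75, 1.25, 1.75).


Stanine boundaries: [-1.75, -1.25, -0.75, -0.25, 0.25, 0.75, 1.25, 1.75]
z = 0.17
Check each boundary:
  z >= -1.75 -> could be stanine 2
  z >= -1.25 -> could be stanine 3
  z >= -0.75 -> could be stanine 4
  z >= -0.25 -> could be stanine 5
  z < 0.25
  z < 0.75
  z < 1.25
  z < 1.75
Highest qualifying boundary gives stanine = 5

5


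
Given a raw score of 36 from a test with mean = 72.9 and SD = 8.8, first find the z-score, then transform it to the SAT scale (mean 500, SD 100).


z = (X - mean) / SD = (36 - 72.9) / 8.8
z = -36.9 / 8.8
z = -4.1932
SAT-scale = SAT = 500 + 100z
Carry z at full precision (z = -36.9 / 8.8) into the conversion:
SAT-scale = 500 + 100 * (-36.9 / 8.8) = 500 + -3690 / 8.8
SAT-scale = 500 + -419.3182
SAT-scale = 80.6818

80.6818


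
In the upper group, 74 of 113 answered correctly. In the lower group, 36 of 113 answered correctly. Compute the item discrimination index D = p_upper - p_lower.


p_upper = 74/113 = 0.6549
p_lower = 36/113 = 0.3186
D = 0.6549 - 0.3186 = 0.3363

0.3363


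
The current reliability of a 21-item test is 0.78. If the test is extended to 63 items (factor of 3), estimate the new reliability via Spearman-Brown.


r_new = (n * rxx) / (1 + (n-1) * rxx)
r_new = (3 * 0.78) / (1 + 2 * 0.78)
r_new = 2.34 / 2.56
r_new = 0.9141

0.9141


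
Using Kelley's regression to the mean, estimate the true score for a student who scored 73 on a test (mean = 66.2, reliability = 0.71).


T_est = rxx * X + (1 - rxx) * mean
T_est = 0.71 * 73 + 0.29 * 66.2
T_est = 51.83 + 19.198
T_est = 71.028

71.028


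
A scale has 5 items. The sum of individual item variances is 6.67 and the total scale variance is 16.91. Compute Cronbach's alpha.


alpha = (k/(k-1)) * (1 - sum(si^2)/s_total^2)
= (5/4) * (1 - 6.67/16.91)
alpha = 0.7569

0.7569


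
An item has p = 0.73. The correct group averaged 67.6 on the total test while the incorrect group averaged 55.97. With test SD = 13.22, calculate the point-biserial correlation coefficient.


q = 1 - p = 0.27
rpb = ((M1 - M0) / SD) * sqrt(p * q)
rpb = ((67.6 - 55.97) / 13.22) * sqrt(0.73 * 0.27)
rpb = 0.3906

0.3906


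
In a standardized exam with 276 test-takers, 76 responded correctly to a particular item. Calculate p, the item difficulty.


Item difficulty p = number correct / total examinees
p = 76 / 276
p = 0.2754

0.2754


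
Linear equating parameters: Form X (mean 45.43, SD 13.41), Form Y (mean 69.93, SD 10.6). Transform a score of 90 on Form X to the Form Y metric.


slope = SD_Y / SD_X = 10.6 / 13.41 ~ 0.7905
intercept = mean_Y - slope * mean_X = 69.93 - (10.6 / 13.41) * 45.43 ~ 34.0196
Y = slope * X + intercept. To avoid rounding drift from the rounded slope/intercept, evaluate the equivalent form Y = mean_Y + SD_Y * (X - mean_X) / SD_X at full precision:
Y = 69.93 + 10.6 * (90 - 45.43) / 13.41
Y = 69.93 + 10.6 * 44.57 / 13.41
Y = 69.93 + 472.442 / 13.41
Y = 69.93 + 35.2306
Y = 105.1606

105.1606


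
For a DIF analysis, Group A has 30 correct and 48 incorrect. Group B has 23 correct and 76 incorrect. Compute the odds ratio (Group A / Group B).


Odds_A = 30/48 = 0.625
Odds_B = 23/76 = 0.3026
OR = Odds_A / Odds_B = 0.625 / 0.3026
Exactly, OR = (30 * 76) / (48 * 23) = 2280 / 1104
OR = 2.0652

2.0652


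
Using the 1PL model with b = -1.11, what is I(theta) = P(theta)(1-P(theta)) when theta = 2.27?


P = 1/(1+exp(-(2.27--1.11))) = 0.9671
I = P*(1-P) = 0.9671 * 0.0329
I = 0.0318

0.0318


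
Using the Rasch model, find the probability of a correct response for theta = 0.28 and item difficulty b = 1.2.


theta - b = 0.28 - 1.2 = -0.92
exp(-(theta - b)) = exp(0.92) = 2.5093
P = 1 / (1 + 2.5093)
P = 0.285

0.285


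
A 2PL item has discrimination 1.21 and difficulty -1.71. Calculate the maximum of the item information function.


For 2PL, max info at theta = b = -1.71
I_max = a^2 / 4 = 1.21^2 / 4
= 1.4641 / 4
I_max = 0.366

0.366


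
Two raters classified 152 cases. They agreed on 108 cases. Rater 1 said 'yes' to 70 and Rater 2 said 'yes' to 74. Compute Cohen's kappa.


P_o = 108/152 = 0.710526
P_e = (70*74 + 82*78) / 23104 = 0.501039
kappa = (P_o - P_e) / (1 - P_e)
kappa = (0.710526 - 0.501039) / (1 - 0.501039)
kappa = 0.4198

0.4198


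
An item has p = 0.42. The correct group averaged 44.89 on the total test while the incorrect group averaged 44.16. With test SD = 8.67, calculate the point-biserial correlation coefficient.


q = 1 - p = 0.58
rpb = ((M1 - M0) / SD) * sqrt(p * q)
rpb = ((44.89 - 44.16) / 8.67) * sqrt(0.42 * 0.58)
rpb = 0.0416

0.0416


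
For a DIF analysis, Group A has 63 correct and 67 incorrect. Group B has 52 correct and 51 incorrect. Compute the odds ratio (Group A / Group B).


Odds_A = 63/67 = 0.9403
Odds_B = 52/51 = 1.0196
OR = Odds_A / Odds_B = 0.9403 / 1.0196
Exactly, OR = (63 * 51) / (67 * 52) = 3213 / 3484
OR = 0.9222

0.9222


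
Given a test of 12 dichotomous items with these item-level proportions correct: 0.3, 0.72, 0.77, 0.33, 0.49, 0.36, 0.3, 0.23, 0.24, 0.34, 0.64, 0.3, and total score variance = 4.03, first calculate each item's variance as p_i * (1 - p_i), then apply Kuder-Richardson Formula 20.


For each item, compute p_i * q_i:
  Item 1: 0.3 * 0.7 = 0.21
  Item 2: 0.72 * 0.28 = 0.2016
  Item 3: 0.77 * 0.23 = 0.1771
  Item 4: 0.33 * 0.67 = 0.2211
  Item 5: 0.49 * 0.51 = 0.2499
  Item 6: 0.36 * 0.64 = 0.2304
  Item 7: 0.3 * 0.7 = 0.21
  Item 8: 0.23 * 0.77 = 0.1771
  Item 9: 0.24 * 0.76 = 0.1824
  Item 10: 0.34 * 0.66 = 0.2244
  Item 11: 0.64 * 0.36 = 0.2304
  Item 12: 0.3 * 0.7 = 0.21
Sum(p_i * q_i) = 0.21 + 0.2016 + 0.1771 + 0.2211 + 0.2499 + 0.2304 + 0.21 + 0.1771 + 0.1824 + 0.2244 + 0.2304 + 0.21 = 2.5244
KR-20 = (k/(k-1)) * (1 - Sum(p_i*q_i) / Var_total)
= (12/11) * (1 - 2.5244/4.03)
= 1.0909 * 0.3736
KR-20 = 0.4076

0.4076


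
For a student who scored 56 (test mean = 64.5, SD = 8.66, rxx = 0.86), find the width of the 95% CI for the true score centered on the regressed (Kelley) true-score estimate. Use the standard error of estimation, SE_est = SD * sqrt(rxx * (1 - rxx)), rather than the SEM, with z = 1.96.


True score estimate = 0.86*56 + 0.14*64.5 = 57.19
SE_est = SD * sqrt(rxx * (1 - rxx)) = 8.66 * sqrt(0.86 * 0.14) = 8.66 * sqrt(0.1204) = 3.004908
CI = T_est +/- z * SE_est, so width = 2 * z * SE_est = 2 * 1.96 * 3.004908
Width = 11.7792

11.7792


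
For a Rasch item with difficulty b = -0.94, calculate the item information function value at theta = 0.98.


P = 1/(1+exp(-(0.98--0.94))) = 0.8721
I = P*(1-P) = 0.8721 * 0.1279
I = 0.1115

0.1115


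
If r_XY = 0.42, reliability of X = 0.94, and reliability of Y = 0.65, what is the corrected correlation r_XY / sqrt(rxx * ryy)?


r_corrected = rxy / sqrt(rxx * ryy)
= 0.42 / sqrt(0.94 * 0.65)
= 0.42 / sqrt(0.611)
= 0.42 / 0.781665
r_corrected = 0.5373

0.5373


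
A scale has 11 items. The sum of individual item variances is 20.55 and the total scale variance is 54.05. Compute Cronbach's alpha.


alpha = (k/(k-1)) * (1 - sum(si^2)/s_total^2)
= (11/10) * (1 - 20.55/54.05)
alpha = 0.6818

0.6818


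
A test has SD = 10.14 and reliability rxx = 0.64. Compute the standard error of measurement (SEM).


SEM = SD * sqrt(1 - rxx)
SEM = 10.14 * sqrt(1 - 0.64)
SEM = 10.14 * sqrt(0.36) = 10.14 * 0.6
SEM = 6.084

6.084


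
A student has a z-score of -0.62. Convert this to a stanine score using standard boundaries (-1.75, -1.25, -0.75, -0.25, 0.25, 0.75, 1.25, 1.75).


Stanine boundaries: [-1.75, -1.25, -0.75, -0.25, 0.25, 0.75, 1.25, 1.75]
z = -0.62
Check each boundary:
  z >= -1.75 -> could be stanine 2
  z >= -1.25 -> could be stanine 3
  z >= -0.75 -> could be stanine 4
  z < -0.25
  z < 0.25
  z < 0.75
  z < 1.25
  z < 1.75
Highest qualifying boundary gives stanine = 4

4


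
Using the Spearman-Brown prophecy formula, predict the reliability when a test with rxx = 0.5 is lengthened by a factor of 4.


r_new = (n * rxx) / (1 + (n-1) * rxx)
r_new = (4 * 0.5) / (1 + 3 * 0.5)
r_new = 2.0 / 2.5
r_new = 0.8

0.8


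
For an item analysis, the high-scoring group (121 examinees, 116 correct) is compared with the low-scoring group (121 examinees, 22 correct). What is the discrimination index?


p_upper = 116/121 = 0.9587
p_lower = 22/121 = 0.1818
D = 0.9587 - 0.1818 = 0.7769

0.7769


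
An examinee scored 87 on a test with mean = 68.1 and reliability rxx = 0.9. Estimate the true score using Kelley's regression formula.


T_est = rxx * X + (1 - rxx) * mean
T_est = 0.9 * 87 + 0.1 * 68.1
T_est = 78.3 + 6.81
T_est = 85.11

85.11


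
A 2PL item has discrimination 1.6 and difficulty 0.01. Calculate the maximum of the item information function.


For 2PL, max info at theta = b = 0.01
I_max = a^2 / 4 = 1.6^2 / 4
= 2.56 / 4
I_max = 0.64

0.64


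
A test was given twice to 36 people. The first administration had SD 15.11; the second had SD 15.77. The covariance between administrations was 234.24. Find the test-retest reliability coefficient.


r = cov(X,Y) / (SD_X * SD_Y)
r = 234.24 / (15.11 * 15.77)
r = 234.24 / 238.2847
r = 0.983

0.983


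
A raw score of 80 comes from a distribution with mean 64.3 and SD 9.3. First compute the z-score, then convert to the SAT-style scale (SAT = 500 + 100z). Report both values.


z = (X - mean) / SD = (80 - 64.3) / 9.3
z = 15.7 / 9.3
z = 1.6882
SAT-scale = SAT = 500 + 100z
Carry z at full precision (z = 15.7 / 9.3) into the conversion:
SAT-scale = 500 + 100 * (15.7 / 9.3) = 500 + 1570 / 9.3
SAT-scale = 500 + 168.8172
SAT-scale = 668.8172

668.8172


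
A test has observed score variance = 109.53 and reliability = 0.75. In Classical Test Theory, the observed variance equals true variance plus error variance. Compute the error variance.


var_true = rxx * var_obs = 0.75 * 109.53 = 82.1475
var_error = var_obs - var_true
var_error = 109.53 - 82.1475
var_error = 27.3825

27.3825


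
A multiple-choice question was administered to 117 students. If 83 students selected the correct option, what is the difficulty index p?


Item difficulty p = number correct / total examinees
p = 83 / 117
p = 0.7094

0.7094


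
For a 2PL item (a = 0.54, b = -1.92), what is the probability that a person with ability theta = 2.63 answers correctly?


a*(theta - b) = 0.54 * (2.63 - -1.92) = 2.457
exp(-2.457) = 0.0857
P = 1 / (1 + 0.0857)
P = 0.9211

0.9211


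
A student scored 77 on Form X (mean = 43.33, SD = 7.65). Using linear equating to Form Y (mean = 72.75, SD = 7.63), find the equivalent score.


slope = SD_Y / SD_X = 7.63 / 7.65 ~ 0.9974
intercept = mean_Y - slope * mean_X = 72.75 - (7.63 / 7.65) * 43.33 ~ 29.5333
Y = slope * X + intercept. To avoid rounding drift from the rounded slope/intercept, evaluate the equivalent form Y = mean_Y + SD_Y * (X - mean_X) / SD_X at full precision:
Y = 72.75 + 7.63 * (77 - 43.33) / 7.65
Y = 72.75 + 7.63 * 33.67 / 7.65
Y = 72.75 + 256.9021 / 7.65
Y = 72.75 + 33.582
Y = 106.332

106.332


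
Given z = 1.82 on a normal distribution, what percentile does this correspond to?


CDF(z) = 0.5 * (1 + erf(z/sqrt(2)))
erf(1.2869) = 0.9312
CDF = 0.9656
Percentile rank = 0.9656 * 100 = 96.56

96.56


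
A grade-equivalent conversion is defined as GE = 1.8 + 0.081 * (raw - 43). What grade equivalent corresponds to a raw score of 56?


raw - median = 56 - 43 = 13
slope * diff = 0.081 * 13 = 1.053
GE = 1.8 + 1.053
GE = 2.853

2.853


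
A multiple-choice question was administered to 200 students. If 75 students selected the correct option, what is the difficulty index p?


Item difficulty p = number correct / total examinees
p = 75 / 200
p = 0.375

0.375


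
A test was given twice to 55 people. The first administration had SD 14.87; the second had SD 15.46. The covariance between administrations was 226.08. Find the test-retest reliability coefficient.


r = cov(X,Y) / (SD_X * SD_Y)
r = 226.08 / (14.87 * 15.46)
r = 226.08 / 229.8902
r = 0.9834

0.9834


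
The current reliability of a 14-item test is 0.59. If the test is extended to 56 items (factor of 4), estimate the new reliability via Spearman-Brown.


r_new = (n * rxx) / (1 + (n-1) * rxx)
r_new = (4 * 0.59) / (1 + 3 * 0.59)
r_new = 2.36 / 2.77
r_new = 0.852

0.852


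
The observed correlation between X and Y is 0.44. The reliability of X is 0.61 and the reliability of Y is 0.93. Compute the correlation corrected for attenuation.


r_corrected = rxy / sqrt(rxx * ryy)
= 0.44 / sqrt(0.61 * 0.93)
= 0.44 / sqrt(0.5673)
= 0.44 / 0.753193
r_corrected = 0.5842

0.5842
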